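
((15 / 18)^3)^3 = 1953125 / 10077696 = 0.19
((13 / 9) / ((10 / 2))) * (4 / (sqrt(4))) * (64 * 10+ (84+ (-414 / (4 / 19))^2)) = 40225601 / 18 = 2234755.61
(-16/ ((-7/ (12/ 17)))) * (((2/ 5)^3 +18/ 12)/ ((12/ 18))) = 3312/ 875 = 3.79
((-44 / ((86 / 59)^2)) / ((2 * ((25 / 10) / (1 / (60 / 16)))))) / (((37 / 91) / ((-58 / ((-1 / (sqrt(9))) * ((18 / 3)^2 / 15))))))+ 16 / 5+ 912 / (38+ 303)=-66860391394 / 349932495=-191.07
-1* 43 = -43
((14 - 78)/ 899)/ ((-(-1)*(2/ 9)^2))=-1296/ 899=-1.44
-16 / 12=-4 / 3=-1.33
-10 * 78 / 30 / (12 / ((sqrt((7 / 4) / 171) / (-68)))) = 0.00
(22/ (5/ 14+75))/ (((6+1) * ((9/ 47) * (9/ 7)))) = 14476/ 85455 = 0.17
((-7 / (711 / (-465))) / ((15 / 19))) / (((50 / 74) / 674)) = 102819374 / 17775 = 5784.49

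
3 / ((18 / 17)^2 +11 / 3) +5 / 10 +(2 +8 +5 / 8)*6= 64.88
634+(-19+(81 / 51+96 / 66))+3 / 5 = 578431 / 935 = 618.64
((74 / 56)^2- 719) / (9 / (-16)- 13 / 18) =5060943 / 9065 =558.29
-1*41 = -41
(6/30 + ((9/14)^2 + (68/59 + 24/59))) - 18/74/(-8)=9425901/4278680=2.20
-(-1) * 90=90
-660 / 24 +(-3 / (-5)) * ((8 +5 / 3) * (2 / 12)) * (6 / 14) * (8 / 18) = -17209 / 630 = -27.32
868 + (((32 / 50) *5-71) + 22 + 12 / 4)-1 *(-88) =4566 / 5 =913.20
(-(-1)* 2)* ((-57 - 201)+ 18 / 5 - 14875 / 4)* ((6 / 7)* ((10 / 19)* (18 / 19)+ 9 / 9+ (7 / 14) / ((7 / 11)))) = -550440201 / 35378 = -15558.83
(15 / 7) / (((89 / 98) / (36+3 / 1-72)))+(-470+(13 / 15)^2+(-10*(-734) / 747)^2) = -559407203959 / 1241570025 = -450.56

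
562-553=9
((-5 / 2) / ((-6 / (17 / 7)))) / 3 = 0.34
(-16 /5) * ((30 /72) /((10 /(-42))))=28 /5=5.60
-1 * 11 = -11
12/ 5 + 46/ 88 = 643/ 220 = 2.92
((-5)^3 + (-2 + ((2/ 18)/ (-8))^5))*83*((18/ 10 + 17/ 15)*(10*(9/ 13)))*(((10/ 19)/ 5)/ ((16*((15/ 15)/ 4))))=-224355634348945/ 39827054592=-5633.25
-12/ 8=-3/ 2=-1.50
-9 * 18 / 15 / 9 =-6 / 5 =-1.20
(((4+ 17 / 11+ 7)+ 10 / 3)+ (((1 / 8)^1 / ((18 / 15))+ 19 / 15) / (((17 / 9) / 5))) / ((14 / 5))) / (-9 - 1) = -308321 / 179520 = -1.72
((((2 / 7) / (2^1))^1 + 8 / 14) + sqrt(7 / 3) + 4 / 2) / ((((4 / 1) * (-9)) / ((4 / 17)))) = -19 / 1071 - sqrt(21) / 459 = -0.03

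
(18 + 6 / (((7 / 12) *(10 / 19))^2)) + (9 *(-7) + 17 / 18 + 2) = 21.60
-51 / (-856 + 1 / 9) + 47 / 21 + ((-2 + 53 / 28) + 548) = 356001889 / 647052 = 550.19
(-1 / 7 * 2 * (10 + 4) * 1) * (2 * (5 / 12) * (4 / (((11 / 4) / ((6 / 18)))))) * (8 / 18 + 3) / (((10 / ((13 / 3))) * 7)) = -6448 / 18711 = -0.34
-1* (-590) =590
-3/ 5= -0.60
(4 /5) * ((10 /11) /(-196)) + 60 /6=10.00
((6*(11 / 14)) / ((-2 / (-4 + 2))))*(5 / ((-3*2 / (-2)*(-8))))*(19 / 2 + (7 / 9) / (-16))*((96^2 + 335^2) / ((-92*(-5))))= -1818093211 / 741888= -2450.63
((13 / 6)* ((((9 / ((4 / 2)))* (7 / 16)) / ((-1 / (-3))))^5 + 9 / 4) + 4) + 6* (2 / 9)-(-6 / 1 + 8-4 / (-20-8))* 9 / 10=21957417829087 / 1409286144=15580.52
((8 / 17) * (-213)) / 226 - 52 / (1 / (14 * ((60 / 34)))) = -2468772 / 1921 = -1285.15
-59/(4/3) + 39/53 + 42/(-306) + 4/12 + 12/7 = -3148741/75684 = -41.60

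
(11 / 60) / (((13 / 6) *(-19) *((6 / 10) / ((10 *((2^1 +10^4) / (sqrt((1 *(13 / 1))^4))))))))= -183370 / 41743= -4.39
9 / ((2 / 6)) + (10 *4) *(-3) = -93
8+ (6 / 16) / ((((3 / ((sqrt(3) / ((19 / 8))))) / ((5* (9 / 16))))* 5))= 9* sqrt(3) / 304+ 8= 8.05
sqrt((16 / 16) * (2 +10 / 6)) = sqrt(33) / 3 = 1.91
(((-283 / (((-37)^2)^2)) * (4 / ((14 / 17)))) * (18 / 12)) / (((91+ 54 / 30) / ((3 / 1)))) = -216495 / 6087274928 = -0.00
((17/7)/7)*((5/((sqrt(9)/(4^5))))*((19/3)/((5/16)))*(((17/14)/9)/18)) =22491136/250047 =89.95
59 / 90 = 0.66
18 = 18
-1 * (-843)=843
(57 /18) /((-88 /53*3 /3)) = -1007 /528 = -1.91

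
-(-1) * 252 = 252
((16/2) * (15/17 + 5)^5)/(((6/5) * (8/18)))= 150000000000/1419857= 105644.44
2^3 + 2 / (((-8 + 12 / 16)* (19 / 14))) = 4296 / 551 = 7.80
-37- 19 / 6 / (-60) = -36.95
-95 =-95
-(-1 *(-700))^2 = -490000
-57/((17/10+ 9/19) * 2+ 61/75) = -81225/7354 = -11.05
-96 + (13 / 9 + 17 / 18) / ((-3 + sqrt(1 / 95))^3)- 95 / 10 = -65764678377 / 622835864- 5241055*sqrt(95) / 5605522776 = -105.60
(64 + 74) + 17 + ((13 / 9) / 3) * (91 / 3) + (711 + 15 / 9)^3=29318689954 / 81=361959135.23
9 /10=0.90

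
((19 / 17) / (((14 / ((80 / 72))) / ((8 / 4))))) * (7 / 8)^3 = 4655 / 39168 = 0.12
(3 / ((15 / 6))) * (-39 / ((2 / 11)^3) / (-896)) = 155727 / 17920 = 8.69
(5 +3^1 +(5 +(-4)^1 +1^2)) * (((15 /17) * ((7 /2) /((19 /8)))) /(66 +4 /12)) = 12600 /64277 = 0.20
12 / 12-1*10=-9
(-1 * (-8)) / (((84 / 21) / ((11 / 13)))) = 22 / 13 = 1.69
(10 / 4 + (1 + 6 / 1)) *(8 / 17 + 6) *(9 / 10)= 1881 / 34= 55.32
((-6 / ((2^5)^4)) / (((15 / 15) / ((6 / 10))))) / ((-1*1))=9 / 2621440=0.00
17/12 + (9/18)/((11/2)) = 1.51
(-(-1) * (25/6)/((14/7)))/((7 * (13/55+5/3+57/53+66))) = 0.00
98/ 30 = 49/ 15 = 3.27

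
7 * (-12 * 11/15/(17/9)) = -2772/85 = -32.61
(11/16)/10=11/160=0.07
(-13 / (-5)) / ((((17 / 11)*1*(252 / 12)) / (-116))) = -16588 / 1785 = -9.29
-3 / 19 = -0.16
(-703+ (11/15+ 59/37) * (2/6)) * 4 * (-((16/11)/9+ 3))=1463842156/164835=8880.65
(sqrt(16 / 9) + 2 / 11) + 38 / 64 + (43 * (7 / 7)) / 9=21817 / 3168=6.89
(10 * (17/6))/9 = 85/27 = 3.15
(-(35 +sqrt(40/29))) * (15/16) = -525/16 - 15 * sqrt(290)/232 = -33.91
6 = 6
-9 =-9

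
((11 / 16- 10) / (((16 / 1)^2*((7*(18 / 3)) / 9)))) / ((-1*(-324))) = -149 / 6193152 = -0.00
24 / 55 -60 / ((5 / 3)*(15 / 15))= -1956 / 55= -35.56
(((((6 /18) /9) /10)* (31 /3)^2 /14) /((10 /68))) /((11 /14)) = 16337 /66825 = 0.24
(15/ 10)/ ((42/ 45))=45/ 28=1.61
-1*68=-68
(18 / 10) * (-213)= -1917 / 5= -383.40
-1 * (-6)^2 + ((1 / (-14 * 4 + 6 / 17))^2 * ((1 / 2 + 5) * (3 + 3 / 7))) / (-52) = -266523123 / 7403396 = -36.00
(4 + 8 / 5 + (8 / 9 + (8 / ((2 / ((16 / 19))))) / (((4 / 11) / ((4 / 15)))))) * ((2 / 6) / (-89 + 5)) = -383 / 10773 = -0.04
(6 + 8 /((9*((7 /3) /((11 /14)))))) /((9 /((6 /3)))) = 1852 /1323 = 1.40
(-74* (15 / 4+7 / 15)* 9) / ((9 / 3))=-9361 / 10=-936.10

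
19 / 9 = 2.11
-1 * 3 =-3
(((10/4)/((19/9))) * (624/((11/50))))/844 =175500/44099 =3.98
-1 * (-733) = 733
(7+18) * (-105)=-2625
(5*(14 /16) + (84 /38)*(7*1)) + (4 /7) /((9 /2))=191287 /9576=19.98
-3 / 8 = -0.38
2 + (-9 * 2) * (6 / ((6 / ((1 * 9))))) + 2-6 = -164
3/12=1/4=0.25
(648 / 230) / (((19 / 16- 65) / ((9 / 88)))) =-5832 / 1291565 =-0.00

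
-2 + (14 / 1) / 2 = 5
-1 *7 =-7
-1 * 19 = -19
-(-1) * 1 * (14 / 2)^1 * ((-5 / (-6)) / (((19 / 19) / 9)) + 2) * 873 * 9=1044981 / 2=522490.50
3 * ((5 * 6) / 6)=15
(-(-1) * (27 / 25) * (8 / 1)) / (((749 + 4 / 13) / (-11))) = -10296 / 81175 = -0.13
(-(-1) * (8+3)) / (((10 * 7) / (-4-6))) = -11 / 7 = -1.57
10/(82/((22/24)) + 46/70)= 3850/34693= 0.11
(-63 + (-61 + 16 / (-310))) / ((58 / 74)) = -711436 / 4495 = -158.27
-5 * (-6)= 30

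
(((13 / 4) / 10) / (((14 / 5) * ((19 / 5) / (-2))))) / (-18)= 65 / 19152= 0.00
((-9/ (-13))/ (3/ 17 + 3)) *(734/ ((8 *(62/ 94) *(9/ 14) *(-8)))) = -2052631/ 348192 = -5.90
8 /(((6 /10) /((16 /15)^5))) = 8388608 /455625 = 18.41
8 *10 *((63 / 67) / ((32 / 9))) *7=19845 / 134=148.10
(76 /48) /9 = 19 /108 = 0.18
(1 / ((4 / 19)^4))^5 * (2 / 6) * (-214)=-4022127159957417526689049307 / 1649267441664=-2438735561225510.86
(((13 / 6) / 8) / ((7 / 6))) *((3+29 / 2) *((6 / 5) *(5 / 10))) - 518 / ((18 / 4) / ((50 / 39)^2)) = -186.77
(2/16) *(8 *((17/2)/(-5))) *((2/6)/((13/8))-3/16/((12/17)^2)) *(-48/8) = -29053/16640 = -1.75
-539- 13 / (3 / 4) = -1669 / 3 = -556.33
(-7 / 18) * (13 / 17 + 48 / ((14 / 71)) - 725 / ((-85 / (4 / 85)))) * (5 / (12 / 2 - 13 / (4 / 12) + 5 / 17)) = 2474075 / 170136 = 14.54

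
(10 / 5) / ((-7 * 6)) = -1 / 21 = -0.05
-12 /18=-2 /3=-0.67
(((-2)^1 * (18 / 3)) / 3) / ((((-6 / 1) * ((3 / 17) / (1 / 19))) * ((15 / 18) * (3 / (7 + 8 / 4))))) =68 / 95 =0.72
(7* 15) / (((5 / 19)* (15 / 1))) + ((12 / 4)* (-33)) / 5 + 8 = 74 / 5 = 14.80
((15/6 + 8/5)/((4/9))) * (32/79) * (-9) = -13284/395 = -33.63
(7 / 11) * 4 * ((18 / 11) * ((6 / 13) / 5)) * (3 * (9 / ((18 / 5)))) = 4536 / 1573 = 2.88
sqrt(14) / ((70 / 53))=53 * sqrt(14) / 70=2.83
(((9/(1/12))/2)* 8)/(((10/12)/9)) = 23328/5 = 4665.60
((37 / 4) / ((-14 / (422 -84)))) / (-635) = 6253 / 17780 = 0.35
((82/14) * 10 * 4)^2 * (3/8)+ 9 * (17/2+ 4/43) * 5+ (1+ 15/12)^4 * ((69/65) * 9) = 743815591167/35060480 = 21215.21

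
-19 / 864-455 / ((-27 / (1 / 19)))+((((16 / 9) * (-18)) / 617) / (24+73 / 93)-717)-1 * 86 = -6242388728027 / 7782196320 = -802.14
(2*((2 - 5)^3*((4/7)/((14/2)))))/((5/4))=-864/245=-3.53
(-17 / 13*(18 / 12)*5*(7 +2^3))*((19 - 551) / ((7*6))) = 24225 / 13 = 1863.46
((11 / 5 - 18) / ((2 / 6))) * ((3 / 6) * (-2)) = 47.40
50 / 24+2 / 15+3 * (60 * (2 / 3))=7333 / 60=122.22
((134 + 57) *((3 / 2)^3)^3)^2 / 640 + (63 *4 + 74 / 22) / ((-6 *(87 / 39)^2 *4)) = 84240.01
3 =3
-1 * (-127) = 127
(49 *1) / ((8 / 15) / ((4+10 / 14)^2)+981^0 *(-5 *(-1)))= 800415 / 82067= 9.75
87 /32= 2.72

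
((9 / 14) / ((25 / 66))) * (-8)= -2376 / 175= -13.58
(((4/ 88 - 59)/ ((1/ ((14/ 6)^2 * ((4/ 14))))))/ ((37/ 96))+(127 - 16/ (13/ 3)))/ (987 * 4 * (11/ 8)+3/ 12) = -0.02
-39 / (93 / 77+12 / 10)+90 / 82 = -191300 / 12669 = -15.10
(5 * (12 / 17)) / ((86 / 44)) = 1320 / 731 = 1.81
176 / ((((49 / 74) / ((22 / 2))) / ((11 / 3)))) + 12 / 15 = 7880108 / 735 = 10721.24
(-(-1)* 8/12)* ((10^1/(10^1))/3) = 2/9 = 0.22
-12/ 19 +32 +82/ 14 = 4951/ 133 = 37.23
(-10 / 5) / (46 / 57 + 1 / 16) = -1824 / 793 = -2.30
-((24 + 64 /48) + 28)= -160 /3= -53.33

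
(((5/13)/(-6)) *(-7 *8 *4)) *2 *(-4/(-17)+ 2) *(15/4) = 53200/221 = 240.72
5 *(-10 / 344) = -25 / 172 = -0.15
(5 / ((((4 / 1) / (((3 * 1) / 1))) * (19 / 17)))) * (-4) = -255 / 19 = -13.42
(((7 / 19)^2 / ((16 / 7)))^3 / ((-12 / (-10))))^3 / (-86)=-8214045295441785017442875 / 132921998842009509491940545220550066176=-0.00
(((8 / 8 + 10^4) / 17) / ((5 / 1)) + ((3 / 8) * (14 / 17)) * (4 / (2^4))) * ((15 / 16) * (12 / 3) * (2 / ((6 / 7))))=1120847 / 1088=1030.19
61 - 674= -613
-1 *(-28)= 28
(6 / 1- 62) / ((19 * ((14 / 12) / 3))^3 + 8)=-326592 / 2399293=-0.14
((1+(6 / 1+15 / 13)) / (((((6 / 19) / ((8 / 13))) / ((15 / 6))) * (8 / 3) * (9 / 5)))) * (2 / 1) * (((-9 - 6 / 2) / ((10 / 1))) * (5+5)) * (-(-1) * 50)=-5035000 / 507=-9930.97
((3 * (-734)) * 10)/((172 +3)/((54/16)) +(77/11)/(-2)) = -1189080/2611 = -455.41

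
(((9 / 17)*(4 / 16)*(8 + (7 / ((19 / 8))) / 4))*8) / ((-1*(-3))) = 996 / 323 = 3.08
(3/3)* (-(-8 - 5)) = 13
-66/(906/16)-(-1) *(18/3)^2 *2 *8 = 86800/151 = 574.83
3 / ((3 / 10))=10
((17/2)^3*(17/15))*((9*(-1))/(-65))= 250563/2600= 96.37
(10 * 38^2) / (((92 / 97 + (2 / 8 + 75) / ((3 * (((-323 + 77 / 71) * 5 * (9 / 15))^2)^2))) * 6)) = 61923408213099443511951360 / 24403662031777508161261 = 2537.46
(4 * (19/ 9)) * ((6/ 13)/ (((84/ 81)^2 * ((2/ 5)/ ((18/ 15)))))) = 13851/ 1274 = 10.87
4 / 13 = 0.31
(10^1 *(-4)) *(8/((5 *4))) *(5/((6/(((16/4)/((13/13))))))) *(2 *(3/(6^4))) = -20/81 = -0.25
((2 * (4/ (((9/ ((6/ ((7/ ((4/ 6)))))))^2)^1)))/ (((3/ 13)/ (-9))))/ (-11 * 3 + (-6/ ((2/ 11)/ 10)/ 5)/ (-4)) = 3328/ 43659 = 0.08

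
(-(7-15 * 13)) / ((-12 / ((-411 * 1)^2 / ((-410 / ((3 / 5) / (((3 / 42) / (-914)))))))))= -50795558226 / 1025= -49556642.17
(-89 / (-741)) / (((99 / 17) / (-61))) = -92293 / 73359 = -1.26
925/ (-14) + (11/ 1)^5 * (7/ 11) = 1433893/ 14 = 102420.93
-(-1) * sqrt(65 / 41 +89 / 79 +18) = 3 * sqrt(24143506) / 3239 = 4.55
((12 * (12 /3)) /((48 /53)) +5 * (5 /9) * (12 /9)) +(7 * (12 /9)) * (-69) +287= -8108 /27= -300.30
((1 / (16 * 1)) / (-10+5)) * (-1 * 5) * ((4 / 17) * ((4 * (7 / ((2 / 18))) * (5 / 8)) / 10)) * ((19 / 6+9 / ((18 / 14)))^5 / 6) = 5912174107 / 1410048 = 4192.89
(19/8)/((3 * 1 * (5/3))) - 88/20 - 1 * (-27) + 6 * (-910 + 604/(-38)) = -4204543/760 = -5532.29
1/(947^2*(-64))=-1/57395776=-0.00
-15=-15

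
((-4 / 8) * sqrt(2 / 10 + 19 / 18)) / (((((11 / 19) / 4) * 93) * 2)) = -19 * sqrt(1130) / 30690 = -0.02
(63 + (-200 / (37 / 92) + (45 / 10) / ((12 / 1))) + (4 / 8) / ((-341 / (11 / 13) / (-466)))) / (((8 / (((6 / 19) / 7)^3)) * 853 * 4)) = -1395704385 / 957548328699872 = -0.00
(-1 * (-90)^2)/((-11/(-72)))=-583200/11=-53018.18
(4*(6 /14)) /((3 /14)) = 8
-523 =-523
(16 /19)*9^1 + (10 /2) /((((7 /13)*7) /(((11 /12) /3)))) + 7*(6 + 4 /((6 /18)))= 4490617 /33516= 133.98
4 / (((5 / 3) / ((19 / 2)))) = 114 / 5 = 22.80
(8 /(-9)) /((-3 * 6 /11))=44 /81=0.54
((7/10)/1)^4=2401/10000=0.24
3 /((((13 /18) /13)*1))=54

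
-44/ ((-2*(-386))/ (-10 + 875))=-9515/ 193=-49.30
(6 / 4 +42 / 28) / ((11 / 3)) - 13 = -134 / 11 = -12.18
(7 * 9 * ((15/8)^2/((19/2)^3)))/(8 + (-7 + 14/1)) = 945/54872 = 0.02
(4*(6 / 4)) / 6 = 1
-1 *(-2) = 2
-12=-12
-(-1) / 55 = 1 / 55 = 0.02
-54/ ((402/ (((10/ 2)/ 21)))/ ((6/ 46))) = -0.00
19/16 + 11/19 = 537/304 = 1.77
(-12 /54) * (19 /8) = -19 /36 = -0.53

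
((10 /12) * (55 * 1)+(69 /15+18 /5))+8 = 1861 /30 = 62.03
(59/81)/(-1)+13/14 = 227/1134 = 0.20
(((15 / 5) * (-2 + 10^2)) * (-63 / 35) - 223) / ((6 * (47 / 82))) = -154201 / 705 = -218.72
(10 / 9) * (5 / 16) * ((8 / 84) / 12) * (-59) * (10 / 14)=-0.12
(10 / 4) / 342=5 / 684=0.01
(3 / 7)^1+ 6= 45 / 7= 6.43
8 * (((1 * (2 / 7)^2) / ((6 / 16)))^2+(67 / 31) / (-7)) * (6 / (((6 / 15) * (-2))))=3501700 / 223293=15.68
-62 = -62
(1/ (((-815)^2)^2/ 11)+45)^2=394172114841919310255634496/ 194652896218016062890625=2025.00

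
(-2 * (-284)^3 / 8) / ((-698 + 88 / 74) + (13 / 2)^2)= -847533248 / 96875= -8748.73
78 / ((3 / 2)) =52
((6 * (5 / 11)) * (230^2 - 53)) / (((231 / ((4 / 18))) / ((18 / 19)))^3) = 0.00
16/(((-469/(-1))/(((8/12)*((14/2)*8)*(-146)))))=-37376/201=-185.95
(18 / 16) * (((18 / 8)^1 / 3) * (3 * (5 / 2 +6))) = 1377 / 64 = 21.52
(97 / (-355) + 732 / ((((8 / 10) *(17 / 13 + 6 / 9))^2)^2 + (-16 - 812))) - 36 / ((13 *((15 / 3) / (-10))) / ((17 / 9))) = 12745942671016644 / 1370893294375865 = 9.30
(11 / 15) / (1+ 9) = 0.07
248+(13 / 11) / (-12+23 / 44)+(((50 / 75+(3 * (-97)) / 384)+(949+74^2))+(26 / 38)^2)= 467163349117 / 70005120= 6673.27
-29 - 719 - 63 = -811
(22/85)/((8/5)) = 11/68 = 0.16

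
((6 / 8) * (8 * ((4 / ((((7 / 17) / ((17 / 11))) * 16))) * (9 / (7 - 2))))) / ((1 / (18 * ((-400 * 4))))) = -22472640 / 77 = -291852.47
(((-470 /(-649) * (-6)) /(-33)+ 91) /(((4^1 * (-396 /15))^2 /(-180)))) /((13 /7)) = -569265375 /718697408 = -0.79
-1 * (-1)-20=-19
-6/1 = -6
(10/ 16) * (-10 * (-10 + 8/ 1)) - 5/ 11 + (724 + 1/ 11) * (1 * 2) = 32125/ 22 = 1460.23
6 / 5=1.20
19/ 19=1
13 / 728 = 1 / 56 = 0.02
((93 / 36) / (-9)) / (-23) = 31 / 2484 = 0.01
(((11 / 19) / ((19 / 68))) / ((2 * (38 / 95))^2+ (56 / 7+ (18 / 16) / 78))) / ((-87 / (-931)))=27227200 / 10627137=2.56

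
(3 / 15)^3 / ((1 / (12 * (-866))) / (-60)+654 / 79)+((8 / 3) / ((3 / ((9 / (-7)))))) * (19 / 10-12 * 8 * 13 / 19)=72.90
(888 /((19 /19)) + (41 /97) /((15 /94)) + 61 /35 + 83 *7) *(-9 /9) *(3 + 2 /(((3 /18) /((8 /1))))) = -495214302 /3395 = -145865.77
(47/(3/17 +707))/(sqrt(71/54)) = 2397 * sqrt(426)/853562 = 0.06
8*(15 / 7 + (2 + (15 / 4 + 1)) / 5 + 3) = 1818 / 35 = 51.94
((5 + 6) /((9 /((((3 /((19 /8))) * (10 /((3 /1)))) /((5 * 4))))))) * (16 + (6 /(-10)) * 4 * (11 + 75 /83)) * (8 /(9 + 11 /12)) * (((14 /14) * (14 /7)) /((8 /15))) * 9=-16524288 /187663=-88.05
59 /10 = 5.90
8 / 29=0.28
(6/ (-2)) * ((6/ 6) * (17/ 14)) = -51/ 14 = -3.64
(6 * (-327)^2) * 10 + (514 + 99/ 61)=391391593/ 61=6416255.62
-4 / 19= -0.21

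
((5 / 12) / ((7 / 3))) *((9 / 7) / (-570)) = -3 / 7448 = -0.00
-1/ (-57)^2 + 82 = 266417/ 3249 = 82.00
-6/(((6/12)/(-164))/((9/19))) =17712/19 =932.21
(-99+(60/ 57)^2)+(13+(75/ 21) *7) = -21621/ 361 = -59.89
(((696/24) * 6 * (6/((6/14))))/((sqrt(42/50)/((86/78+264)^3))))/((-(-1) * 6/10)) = 82533103350.44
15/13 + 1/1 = 28/13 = 2.15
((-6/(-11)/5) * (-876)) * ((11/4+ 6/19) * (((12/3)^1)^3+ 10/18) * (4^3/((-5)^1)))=1264925312/5225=242090.97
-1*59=-59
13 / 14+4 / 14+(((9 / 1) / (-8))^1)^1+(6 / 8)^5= 2341 / 7168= 0.33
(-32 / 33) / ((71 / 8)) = -256 / 2343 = -0.11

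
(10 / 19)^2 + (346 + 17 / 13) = 1631215 / 4693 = 347.58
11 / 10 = 1.10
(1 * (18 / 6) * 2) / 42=1 / 7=0.14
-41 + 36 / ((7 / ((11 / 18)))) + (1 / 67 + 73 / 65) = -1119383 / 30485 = -36.72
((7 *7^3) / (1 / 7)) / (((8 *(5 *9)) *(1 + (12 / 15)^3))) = 60025 / 1944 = 30.88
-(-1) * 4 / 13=4 / 13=0.31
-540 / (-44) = 135 / 11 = 12.27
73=73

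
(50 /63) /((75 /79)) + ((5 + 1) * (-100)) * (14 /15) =-105682 /189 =-559.16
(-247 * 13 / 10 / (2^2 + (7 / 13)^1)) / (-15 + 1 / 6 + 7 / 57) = 61009 / 12685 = 4.81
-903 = -903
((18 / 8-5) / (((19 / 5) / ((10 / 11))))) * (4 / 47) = -50 / 893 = -0.06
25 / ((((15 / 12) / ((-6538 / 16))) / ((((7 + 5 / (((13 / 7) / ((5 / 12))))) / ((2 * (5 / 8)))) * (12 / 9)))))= -8283646 / 117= -70800.39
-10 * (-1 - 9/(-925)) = 1832/185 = 9.90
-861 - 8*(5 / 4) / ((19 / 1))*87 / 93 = -507419 / 589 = -861.49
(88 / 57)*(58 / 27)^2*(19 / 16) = 8.46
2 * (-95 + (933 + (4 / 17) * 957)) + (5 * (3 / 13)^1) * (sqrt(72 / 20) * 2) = 2130.73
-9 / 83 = -0.11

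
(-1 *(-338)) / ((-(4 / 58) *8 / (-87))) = 426387 / 8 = 53298.38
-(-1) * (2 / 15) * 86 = 172 / 15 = 11.47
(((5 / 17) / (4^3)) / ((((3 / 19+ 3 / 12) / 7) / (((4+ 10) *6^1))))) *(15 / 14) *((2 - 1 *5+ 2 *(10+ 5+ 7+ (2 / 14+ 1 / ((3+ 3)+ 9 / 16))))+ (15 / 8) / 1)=10405635 / 33728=308.52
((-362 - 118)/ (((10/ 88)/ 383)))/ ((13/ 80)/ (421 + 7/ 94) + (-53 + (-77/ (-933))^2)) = 2229629616909573120/ 73034310332341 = 30528.52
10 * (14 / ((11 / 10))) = 1400 / 11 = 127.27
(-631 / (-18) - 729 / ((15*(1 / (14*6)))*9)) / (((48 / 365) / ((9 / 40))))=-2749837 / 3840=-716.10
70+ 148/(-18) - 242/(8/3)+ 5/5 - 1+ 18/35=-35857/1260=-28.46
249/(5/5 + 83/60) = 104.48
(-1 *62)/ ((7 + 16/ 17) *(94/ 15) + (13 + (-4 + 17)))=-527/ 644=-0.82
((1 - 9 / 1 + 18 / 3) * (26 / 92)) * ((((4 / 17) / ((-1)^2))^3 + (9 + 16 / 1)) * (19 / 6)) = -439907 / 9826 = -44.77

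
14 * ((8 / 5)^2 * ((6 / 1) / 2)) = 2688 / 25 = 107.52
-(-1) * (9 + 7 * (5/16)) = 11.19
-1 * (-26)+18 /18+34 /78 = 1070 /39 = 27.44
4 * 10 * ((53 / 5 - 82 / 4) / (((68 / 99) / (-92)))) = 901692 / 17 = 53040.71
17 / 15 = 1.13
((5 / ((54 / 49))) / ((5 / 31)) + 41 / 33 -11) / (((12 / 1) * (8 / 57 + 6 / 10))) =1036735 / 501336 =2.07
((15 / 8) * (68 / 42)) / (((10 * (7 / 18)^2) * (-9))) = -153 / 686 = -0.22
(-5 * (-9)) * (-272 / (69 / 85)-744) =-1116840 / 23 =-48558.26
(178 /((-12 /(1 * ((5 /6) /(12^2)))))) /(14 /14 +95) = -445 /497664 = -0.00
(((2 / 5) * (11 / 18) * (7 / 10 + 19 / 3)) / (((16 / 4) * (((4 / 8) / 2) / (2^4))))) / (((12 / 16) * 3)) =74272 / 6075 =12.23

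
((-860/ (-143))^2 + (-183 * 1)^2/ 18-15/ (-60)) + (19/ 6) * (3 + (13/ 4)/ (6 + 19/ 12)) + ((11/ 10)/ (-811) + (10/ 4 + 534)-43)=5575228219839/ 2321779460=2401.27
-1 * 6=-6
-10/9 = -1.11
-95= -95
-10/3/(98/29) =-145/147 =-0.99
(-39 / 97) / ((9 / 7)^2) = -637 / 2619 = -0.24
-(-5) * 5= 25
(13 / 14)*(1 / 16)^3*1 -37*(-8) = 16973837 / 57344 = 296.00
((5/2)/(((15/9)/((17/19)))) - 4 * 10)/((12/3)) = -1469/152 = -9.66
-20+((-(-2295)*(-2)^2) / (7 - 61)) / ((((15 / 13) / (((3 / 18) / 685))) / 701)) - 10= -339871 / 6165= -55.13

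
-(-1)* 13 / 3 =13 / 3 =4.33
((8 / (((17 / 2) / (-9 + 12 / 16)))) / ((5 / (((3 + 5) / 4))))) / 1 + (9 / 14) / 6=-7137 / 2380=-3.00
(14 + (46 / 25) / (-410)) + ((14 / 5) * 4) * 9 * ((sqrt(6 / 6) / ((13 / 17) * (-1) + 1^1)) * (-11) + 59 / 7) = -19725123 / 5125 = -3848.80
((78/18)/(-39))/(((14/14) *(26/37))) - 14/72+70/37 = 8885/5772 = 1.54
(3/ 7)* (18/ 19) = 0.41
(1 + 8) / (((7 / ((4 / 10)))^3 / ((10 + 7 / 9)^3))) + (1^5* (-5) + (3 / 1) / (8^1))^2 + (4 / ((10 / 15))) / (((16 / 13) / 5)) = 10639339451 / 222264000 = 47.87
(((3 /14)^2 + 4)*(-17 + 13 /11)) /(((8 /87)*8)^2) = -522192879 /4415488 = -118.26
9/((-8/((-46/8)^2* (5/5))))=-4761/128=-37.20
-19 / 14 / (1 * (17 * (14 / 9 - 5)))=171 / 7378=0.02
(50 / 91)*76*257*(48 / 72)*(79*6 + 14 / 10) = 928551280 / 273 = 3401286.74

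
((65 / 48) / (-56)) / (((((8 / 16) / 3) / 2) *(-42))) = 65 / 9408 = 0.01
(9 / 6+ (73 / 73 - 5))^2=6.25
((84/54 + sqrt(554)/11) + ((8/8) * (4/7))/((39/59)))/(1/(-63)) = -1982/13 - 63 * sqrt(554)/11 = -287.27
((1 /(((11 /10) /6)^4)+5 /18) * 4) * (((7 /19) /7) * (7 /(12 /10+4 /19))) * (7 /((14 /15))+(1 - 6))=40836810875 /17657046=2312.78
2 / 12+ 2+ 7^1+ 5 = 85 / 6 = 14.17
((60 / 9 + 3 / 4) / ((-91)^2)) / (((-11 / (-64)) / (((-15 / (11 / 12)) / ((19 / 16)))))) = -1367040 / 19038019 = -0.07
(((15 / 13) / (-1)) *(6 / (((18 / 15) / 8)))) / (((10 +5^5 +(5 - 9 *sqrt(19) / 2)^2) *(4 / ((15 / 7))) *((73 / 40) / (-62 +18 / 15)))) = 3939840000 *sqrt(19) / 1331446133563 +310349952000 / 1331446133563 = 0.25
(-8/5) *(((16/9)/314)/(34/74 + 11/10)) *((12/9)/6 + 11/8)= -68080/7337709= -0.01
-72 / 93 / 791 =-24 / 24521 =-0.00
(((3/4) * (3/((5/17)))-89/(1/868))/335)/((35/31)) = -47891497/234500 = -204.23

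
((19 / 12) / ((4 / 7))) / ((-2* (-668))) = 133 / 64128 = 0.00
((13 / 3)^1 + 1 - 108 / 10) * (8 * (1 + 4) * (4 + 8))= -2624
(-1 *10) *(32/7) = -320/7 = -45.71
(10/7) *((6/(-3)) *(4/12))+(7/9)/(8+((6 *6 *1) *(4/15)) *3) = -10795/11592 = -0.93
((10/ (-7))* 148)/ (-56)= 185/ 49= 3.78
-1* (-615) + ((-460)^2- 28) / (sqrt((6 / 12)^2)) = 423759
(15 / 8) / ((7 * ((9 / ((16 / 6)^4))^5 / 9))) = 720575940379279360 / 53379182394909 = 13499.19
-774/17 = -45.53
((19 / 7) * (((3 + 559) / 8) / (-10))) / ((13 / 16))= -10678 / 455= -23.47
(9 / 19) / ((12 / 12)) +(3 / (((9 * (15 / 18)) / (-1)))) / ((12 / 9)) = 33 / 190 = 0.17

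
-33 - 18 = -51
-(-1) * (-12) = -12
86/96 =43/48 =0.90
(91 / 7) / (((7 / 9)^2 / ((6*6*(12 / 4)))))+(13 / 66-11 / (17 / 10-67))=4902048653 / 2111802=2321.26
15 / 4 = 3.75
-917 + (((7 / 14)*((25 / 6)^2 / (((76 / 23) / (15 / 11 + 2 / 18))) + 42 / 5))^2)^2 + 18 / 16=11216884134451275491045350321 / 3364226039048752373760000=3334.16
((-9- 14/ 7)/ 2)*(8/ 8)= -11/ 2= -5.50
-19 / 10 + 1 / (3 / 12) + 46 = 481 / 10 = 48.10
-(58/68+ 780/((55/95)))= -504199/374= -1348.13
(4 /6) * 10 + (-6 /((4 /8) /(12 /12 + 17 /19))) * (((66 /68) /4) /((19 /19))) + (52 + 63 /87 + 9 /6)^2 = 9588150721 /3259716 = 2941.41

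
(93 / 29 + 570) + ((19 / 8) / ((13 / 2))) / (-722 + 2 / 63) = 39316152951 / 68589872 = 573.21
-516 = -516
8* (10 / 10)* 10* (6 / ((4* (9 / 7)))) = 280 / 3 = 93.33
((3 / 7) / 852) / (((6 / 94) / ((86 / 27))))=2021 / 80514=0.03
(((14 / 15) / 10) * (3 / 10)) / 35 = 1 / 1250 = 0.00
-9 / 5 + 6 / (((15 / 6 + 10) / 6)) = 1.08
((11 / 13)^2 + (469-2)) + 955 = 240439 / 169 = 1422.72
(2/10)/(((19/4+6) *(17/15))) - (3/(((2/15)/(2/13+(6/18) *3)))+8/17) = -502057/19006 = -26.42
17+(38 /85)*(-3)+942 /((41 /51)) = 4138141 /3485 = 1187.41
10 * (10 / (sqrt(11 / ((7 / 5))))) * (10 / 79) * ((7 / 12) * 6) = 700 * sqrt(385) / 869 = 15.81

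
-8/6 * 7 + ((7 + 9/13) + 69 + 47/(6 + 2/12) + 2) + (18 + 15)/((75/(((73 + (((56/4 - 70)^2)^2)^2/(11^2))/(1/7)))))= 976941564328905574/396825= 2461895204004.05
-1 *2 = -2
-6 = -6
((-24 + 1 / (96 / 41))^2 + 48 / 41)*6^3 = 631230891 / 5248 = 120280.28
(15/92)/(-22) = -15/2024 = -0.01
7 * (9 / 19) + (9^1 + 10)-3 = 367 / 19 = 19.32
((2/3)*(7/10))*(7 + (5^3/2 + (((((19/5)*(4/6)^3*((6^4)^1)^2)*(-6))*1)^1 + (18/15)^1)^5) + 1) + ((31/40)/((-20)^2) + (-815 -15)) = -1404371147755766639604448355800586807969/16000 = -87773196734735414975278020000000000.00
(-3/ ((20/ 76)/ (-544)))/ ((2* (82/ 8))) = 62016/ 205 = 302.52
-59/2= -29.50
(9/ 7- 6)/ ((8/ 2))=-33/ 28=-1.18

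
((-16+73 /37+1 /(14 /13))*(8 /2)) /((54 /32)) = -217120 /6993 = -31.05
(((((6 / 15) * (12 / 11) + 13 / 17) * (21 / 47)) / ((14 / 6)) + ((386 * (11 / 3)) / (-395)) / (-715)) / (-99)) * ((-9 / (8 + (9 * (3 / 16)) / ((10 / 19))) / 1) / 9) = 5090908448 / 24033479499315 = 0.00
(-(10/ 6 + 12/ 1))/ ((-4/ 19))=779/ 12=64.92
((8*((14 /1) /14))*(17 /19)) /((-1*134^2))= -0.00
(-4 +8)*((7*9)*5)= 1260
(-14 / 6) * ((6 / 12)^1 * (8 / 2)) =-14 / 3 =-4.67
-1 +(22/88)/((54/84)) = -11/18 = -0.61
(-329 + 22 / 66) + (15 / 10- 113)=-2641 / 6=-440.17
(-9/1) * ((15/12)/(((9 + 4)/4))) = -45/13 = -3.46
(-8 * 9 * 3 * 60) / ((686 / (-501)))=3246480 / 343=9464.96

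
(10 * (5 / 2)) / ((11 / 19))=475 / 11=43.18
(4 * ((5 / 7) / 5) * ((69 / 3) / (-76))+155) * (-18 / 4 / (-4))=23166 / 133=174.18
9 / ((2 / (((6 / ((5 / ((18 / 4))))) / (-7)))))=-3.47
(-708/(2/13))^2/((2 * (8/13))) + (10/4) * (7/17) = 1170106891/68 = 17207454.28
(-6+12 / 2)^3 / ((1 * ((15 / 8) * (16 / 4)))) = 0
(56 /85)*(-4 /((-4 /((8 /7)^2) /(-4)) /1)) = -2048 /595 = -3.44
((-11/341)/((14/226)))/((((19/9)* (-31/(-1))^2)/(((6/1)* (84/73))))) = -0.00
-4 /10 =-2 /5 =-0.40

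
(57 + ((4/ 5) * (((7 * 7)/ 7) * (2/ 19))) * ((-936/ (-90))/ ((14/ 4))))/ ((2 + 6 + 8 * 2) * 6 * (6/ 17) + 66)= 474419/ 943350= 0.50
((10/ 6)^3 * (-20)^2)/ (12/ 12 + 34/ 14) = 43750/ 81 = 540.12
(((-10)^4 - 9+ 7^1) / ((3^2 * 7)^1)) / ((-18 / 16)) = -79984 / 567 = -141.07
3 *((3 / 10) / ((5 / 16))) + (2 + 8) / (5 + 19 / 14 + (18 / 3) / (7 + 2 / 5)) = 396836 / 92825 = 4.28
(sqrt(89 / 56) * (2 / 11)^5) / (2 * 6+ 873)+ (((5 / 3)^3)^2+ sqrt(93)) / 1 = 8 * sqrt(1246) / 997710945+ sqrt(93)+ 15625 / 729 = 31.08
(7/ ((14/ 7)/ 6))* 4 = 84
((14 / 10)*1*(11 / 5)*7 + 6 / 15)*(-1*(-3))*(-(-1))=1647 / 25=65.88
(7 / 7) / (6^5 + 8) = 1 / 7784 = 0.00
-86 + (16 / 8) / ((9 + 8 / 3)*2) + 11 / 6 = -17657 / 210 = -84.08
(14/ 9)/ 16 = 7/ 72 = 0.10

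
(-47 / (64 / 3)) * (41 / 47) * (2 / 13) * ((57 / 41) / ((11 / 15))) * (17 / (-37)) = 43605 / 169312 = 0.26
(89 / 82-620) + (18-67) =-54769 / 82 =-667.91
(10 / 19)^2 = 100 / 361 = 0.28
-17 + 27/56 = -16.52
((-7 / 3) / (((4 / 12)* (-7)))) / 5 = 1 / 5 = 0.20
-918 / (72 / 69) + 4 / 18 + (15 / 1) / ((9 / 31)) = -29803 / 36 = -827.86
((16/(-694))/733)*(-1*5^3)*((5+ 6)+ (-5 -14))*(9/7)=-72000/1780457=-0.04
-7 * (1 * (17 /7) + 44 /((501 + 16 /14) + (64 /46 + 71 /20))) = -28749547 /1632811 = -17.61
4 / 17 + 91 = 1551 / 17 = 91.24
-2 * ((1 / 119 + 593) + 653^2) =-101626478 / 119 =-854004.02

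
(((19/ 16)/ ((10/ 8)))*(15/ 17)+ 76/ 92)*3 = 7809/ 1564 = 4.99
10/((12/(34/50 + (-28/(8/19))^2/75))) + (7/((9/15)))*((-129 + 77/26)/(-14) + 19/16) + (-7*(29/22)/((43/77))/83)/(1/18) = 5512151977/33405840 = 165.01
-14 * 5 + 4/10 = -348/5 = -69.60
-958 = -958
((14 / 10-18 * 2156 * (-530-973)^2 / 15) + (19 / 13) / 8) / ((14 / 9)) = -3757183767.78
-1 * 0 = 0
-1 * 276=-276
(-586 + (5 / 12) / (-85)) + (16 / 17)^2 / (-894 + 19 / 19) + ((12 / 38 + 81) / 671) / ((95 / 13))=-23136430821101 / 39482684076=-585.99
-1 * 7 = -7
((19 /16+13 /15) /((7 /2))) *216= 4437 /35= 126.77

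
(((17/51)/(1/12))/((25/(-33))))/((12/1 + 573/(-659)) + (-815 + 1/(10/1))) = 15816/2407655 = 0.01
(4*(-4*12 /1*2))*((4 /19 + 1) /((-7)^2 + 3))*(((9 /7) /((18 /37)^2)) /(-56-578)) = 125948 /1644279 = 0.08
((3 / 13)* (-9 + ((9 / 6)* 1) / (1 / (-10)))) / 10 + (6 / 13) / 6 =-31 / 65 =-0.48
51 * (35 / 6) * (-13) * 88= -340340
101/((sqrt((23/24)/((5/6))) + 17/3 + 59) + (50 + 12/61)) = 7770253200/8836037753 - 6764778 * sqrt(115)/8836037753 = 0.87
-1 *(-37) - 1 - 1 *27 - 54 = -45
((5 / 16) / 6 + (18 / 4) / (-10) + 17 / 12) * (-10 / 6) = -163 / 96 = -1.70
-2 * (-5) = 10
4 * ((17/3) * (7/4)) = 119/3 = 39.67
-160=-160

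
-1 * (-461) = 461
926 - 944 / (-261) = 242630 / 261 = 929.62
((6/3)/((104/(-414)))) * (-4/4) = 7.96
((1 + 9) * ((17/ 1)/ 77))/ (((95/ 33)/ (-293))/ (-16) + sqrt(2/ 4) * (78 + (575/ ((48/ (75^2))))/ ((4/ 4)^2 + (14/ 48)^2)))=0.00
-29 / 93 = -0.31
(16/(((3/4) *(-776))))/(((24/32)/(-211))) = 6752/873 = 7.73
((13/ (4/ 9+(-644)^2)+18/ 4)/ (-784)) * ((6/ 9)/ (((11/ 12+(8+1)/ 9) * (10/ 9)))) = -151172487/ 84133435120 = -0.00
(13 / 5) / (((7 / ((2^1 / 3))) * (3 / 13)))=338 / 315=1.07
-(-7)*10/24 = 35/12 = 2.92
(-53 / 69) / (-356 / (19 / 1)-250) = 1007 / 352314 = 0.00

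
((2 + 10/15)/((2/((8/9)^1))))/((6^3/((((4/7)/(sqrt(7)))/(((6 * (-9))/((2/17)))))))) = -16 * sqrt(7)/16395939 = -0.00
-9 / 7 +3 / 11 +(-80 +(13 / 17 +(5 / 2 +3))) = -195691 / 2618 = -74.75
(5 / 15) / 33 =1 / 99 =0.01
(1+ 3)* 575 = 2300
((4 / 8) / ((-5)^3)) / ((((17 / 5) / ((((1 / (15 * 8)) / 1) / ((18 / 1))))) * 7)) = -1 / 12852000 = -0.00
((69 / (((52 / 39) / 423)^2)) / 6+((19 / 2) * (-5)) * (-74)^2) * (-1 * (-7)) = 6281358.78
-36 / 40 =-9 / 10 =-0.90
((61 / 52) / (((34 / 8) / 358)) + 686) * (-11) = -1907884 / 221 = -8632.96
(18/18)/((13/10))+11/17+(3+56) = 13352/221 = 60.42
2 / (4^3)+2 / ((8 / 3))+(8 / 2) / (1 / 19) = 2457 / 32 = 76.78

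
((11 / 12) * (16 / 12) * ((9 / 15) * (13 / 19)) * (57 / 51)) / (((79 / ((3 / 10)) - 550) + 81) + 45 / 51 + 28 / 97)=-13871 / 5058200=-0.00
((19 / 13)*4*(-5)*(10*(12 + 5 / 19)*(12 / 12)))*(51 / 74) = -1188300 / 481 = -2470.48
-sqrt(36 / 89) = -6 * sqrt(89) / 89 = -0.64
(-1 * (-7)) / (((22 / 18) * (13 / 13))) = 63 / 11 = 5.73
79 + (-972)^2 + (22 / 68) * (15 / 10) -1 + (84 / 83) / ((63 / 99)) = 5332812843 / 5644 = 944864.08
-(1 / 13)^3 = -1 / 2197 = -0.00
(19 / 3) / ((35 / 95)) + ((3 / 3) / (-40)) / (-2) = 28901 / 1680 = 17.20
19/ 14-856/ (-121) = 14283/ 1694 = 8.43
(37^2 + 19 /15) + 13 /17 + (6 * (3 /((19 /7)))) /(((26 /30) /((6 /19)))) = 1643625509 /1196715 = 1373.45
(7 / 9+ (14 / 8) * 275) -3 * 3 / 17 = 294677 / 612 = 481.50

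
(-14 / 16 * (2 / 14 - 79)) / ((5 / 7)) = 483 / 5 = 96.60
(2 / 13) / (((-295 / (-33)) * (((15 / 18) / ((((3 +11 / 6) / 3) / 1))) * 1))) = 638 / 19175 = 0.03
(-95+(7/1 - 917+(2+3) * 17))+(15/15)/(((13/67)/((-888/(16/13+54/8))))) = -619784/415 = -1493.46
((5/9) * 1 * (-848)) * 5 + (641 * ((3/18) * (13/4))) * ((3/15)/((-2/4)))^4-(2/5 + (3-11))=-13157252/5625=-2339.07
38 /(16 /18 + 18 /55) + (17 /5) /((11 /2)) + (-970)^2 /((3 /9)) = 46730326009 /16555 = 2822731.86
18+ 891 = 909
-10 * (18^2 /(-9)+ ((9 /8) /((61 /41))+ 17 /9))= 333.55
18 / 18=1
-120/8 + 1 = -14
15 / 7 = 2.14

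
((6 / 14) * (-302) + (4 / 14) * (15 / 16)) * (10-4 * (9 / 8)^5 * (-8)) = -501167337 / 57344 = -8739.66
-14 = -14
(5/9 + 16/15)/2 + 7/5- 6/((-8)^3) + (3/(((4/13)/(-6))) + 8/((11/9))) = -6302003/126720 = -49.73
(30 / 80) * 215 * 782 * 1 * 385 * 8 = 194190150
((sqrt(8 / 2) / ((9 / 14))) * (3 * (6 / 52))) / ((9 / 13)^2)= 182 / 81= 2.25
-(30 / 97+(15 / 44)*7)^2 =-132365025 / 18215824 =-7.27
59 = 59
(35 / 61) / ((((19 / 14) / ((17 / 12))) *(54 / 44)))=0.49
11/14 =0.79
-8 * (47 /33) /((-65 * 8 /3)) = 47 /715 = 0.07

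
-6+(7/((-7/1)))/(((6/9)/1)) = -15/2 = -7.50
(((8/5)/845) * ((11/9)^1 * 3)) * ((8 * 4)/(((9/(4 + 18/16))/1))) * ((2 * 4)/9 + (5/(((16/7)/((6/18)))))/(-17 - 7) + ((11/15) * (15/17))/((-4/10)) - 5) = -50866937/69813900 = -0.73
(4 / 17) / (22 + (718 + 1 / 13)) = 52 / 163557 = 0.00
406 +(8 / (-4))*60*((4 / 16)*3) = 316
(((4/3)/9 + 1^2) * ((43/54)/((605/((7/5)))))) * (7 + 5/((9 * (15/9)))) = 9331/601425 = 0.02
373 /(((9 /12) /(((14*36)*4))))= 1002624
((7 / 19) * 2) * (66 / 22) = 42 / 19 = 2.21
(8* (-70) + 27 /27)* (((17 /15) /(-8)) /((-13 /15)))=-731 /8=-91.38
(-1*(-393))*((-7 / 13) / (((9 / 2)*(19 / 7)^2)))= -89866 / 14079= -6.38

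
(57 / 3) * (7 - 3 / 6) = 247 / 2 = 123.50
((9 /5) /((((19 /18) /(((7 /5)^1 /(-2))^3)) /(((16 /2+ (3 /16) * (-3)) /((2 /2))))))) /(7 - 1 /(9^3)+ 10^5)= -2410203033 /55407877520000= -0.00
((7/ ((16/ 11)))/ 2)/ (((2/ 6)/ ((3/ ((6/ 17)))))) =3927/ 64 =61.36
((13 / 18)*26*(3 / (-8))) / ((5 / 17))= -23.94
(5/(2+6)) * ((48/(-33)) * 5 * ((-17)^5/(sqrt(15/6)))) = 14198570 * sqrt(10)/11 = 4081801.88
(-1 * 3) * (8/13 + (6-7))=15/13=1.15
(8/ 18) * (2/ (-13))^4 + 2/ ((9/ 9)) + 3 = 1285309/ 257049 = 5.00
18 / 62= 0.29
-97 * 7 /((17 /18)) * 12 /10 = -73332 /85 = -862.73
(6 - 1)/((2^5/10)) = 1.56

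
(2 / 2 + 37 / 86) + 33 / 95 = 14523 / 8170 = 1.78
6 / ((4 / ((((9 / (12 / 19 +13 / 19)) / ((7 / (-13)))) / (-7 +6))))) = 6669 / 350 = 19.05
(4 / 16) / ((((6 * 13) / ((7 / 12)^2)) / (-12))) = -49 / 3744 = -0.01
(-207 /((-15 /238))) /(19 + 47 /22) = 120428 /775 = 155.39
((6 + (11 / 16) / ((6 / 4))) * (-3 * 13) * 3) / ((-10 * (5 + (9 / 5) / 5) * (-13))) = -2325 / 2144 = -1.08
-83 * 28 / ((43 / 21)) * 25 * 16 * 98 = -1913116800 / 43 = -44491088.37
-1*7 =-7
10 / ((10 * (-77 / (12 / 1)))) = -12 / 77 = -0.16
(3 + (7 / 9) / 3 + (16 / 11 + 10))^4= 364691589610000 / 7780827681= 46870.54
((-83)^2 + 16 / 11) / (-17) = -75795 / 187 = -405.32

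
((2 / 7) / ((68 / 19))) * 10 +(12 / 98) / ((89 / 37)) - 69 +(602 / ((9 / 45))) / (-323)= -77.47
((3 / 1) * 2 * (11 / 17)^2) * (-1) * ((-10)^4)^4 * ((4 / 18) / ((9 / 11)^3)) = -6442040000000000000000 / 632043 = -10192407795039261.57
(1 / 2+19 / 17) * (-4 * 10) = -1100 / 17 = -64.71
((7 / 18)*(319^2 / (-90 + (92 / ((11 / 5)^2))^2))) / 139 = 10429179607 / 9938719620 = 1.05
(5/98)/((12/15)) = 25/392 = 0.06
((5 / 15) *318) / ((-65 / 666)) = -70596 / 65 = -1086.09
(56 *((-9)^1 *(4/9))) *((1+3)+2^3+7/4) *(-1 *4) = 12320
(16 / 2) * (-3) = -24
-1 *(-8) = 8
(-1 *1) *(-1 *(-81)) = -81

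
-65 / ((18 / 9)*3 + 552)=-65 / 558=-0.12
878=878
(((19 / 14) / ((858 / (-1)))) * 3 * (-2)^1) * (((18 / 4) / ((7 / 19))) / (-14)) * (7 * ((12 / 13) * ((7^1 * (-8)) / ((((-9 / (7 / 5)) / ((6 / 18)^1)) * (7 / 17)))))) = -24548 / 65065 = -0.38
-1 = -1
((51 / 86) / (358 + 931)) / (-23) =-51 / 2549642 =-0.00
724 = 724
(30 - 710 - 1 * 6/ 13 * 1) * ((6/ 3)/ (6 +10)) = -85.06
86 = 86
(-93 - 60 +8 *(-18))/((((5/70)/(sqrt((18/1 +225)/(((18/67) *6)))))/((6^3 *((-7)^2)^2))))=-3234607992 *sqrt(67)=-26476407493.24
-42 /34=-1.24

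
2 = 2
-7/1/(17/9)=-63/17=-3.71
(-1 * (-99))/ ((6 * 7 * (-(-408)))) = 11/ 1904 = 0.01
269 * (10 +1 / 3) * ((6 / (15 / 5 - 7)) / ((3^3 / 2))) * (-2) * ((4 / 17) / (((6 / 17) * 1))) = 33356 / 81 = 411.80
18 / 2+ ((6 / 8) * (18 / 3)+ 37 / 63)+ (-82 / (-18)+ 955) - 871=1437 / 14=102.64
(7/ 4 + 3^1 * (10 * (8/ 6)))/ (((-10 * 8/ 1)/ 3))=-501/ 320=-1.57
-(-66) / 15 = 22 / 5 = 4.40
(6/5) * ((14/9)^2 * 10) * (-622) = -487648/27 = -18061.04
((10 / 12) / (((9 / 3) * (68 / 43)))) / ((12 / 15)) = 0.22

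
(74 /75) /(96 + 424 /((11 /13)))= 407 /246300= 0.00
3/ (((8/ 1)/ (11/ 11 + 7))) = 3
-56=-56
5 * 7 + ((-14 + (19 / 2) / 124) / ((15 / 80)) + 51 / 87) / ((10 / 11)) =-46.04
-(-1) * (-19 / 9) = -19 / 9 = -2.11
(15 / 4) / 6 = 5 / 8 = 0.62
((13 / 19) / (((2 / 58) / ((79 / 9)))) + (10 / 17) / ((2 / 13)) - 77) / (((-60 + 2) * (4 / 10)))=-1467935 / 337212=-4.35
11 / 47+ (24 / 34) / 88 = 4255 / 17578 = 0.24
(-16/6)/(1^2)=-8/3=-2.67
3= 3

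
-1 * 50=-50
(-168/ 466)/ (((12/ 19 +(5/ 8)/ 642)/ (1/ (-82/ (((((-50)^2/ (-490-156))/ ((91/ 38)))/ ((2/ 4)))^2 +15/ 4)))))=19892225408760/ 201603252984497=0.10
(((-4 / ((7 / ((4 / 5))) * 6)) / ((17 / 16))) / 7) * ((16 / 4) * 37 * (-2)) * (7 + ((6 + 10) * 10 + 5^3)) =11063296 / 12495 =885.42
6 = 6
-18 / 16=-9 / 8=-1.12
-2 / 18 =-1 / 9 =-0.11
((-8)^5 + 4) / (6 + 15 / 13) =-425932 / 93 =-4579.91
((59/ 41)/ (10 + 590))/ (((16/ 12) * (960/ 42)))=413/ 5248000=0.00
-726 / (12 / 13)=-1573 / 2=-786.50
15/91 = 0.16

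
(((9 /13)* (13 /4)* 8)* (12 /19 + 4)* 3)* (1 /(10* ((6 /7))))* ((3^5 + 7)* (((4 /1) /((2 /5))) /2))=693000 /19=36473.68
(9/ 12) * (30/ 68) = 45/ 136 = 0.33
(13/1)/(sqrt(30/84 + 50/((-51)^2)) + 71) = 33610122/183549269- 663 * sqrt(191870)/183549269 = 0.18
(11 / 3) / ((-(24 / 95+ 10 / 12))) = -2090 / 619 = -3.38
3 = 3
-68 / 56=-17 / 14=-1.21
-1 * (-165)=165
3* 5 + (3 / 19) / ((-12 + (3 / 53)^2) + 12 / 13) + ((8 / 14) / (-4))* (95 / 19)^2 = 204629741 / 17927469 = 11.41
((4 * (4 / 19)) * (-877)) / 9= -14032 / 171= -82.06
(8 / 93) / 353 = 8 / 32829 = 0.00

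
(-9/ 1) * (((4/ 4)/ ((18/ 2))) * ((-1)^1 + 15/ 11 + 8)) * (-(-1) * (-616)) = 5152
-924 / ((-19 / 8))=7392 / 19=389.05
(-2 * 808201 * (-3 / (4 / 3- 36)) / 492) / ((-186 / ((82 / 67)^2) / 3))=3206733 / 466856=6.87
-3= -3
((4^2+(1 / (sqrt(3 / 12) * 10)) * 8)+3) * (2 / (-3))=-206 / 15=-13.73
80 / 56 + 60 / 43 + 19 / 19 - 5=-1.18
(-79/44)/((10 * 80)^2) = -79/28160000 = -0.00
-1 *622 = -622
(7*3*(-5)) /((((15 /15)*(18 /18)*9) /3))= -35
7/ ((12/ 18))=10.50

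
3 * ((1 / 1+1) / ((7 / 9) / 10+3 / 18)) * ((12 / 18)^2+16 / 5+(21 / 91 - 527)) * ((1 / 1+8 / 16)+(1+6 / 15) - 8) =46822284 / 715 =65485.71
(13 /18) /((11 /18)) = 1.18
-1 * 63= -63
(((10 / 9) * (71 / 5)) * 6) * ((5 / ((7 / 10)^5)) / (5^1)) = 563.26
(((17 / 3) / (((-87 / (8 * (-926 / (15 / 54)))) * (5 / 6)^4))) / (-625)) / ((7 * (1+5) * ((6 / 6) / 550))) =-1196895744 / 15859375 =-75.47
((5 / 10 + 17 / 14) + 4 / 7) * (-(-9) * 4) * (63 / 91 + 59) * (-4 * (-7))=1787904 / 13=137531.08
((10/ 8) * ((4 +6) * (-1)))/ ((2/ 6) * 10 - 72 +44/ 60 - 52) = 375/ 3598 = 0.10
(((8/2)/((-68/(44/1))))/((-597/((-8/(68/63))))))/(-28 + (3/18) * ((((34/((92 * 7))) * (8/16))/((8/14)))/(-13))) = 53044992/46223258519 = 0.00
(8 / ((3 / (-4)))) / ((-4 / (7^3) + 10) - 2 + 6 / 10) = -1.24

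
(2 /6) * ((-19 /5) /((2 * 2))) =-0.32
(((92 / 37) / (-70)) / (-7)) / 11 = 46 / 99715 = 0.00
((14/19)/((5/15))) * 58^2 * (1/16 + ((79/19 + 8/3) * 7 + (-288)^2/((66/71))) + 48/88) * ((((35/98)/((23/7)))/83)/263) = 26362486247825/7974832228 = 3305.71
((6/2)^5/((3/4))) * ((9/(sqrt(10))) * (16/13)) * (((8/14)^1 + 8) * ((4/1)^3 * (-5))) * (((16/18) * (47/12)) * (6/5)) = -374243328 * sqrt(10)/91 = -13005069.40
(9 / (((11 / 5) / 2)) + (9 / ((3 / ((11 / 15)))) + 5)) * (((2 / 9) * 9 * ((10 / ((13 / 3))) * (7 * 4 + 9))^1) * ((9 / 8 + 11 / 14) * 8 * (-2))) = -80383536 / 1001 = -80303.23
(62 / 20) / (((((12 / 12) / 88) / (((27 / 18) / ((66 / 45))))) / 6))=1674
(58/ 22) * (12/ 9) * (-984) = -38048/ 11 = -3458.91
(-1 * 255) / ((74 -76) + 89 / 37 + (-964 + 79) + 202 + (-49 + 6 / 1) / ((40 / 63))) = 377400 / 1110473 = 0.34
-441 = -441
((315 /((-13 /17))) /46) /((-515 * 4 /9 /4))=0.16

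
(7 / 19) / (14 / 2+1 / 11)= 77 / 1482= 0.05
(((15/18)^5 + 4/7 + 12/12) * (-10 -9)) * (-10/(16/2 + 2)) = 2040809/54432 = 37.49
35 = 35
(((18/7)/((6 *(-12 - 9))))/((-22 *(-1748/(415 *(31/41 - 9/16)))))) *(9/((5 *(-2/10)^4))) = -59293125/1236129664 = -0.05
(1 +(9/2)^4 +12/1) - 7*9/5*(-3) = 36869/80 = 460.86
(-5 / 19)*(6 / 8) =-15 / 76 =-0.20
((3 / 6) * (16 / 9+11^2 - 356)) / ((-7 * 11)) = 2099 / 1386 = 1.51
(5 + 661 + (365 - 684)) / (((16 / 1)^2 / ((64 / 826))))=347 / 3304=0.11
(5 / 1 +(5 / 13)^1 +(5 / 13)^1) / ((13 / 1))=75 / 169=0.44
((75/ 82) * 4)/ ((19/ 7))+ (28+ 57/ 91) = 2124845/ 70889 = 29.97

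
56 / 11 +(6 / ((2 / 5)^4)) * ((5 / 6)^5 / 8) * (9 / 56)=79287127 / 11354112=6.98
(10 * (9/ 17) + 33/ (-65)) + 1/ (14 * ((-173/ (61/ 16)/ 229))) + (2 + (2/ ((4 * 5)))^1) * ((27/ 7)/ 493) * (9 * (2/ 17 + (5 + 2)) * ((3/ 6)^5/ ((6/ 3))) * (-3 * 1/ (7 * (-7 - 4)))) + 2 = 542680476109/ 84442933120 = 6.43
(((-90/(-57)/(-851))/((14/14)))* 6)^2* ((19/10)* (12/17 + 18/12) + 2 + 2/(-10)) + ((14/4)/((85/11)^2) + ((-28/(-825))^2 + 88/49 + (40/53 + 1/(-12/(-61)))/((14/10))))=6.03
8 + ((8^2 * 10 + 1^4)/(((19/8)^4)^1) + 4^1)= 4189388/130321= 32.15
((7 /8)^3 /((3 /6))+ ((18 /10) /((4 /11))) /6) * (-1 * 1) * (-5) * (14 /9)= 19397 /1152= 16.84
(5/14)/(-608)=-0.00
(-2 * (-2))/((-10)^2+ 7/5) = 20/507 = 0.04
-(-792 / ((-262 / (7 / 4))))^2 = -480249 / 17161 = -27.98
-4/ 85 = -0.05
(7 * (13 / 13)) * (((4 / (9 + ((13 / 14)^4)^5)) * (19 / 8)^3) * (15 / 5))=94152280025020293218623488 / 772019262602444013483985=121.96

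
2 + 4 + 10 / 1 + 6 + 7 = 29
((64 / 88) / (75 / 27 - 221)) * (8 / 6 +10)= -204 / 5401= -0.04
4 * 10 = 40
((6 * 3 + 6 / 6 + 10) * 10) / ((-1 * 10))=-29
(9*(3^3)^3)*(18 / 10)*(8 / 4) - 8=3188606 / 5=637721.20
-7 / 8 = -0.88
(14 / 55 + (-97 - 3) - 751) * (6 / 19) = -280746 / 1045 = -268.66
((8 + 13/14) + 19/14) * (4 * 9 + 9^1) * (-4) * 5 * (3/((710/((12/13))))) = -233280/6461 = -36.11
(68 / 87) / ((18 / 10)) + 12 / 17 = 1.14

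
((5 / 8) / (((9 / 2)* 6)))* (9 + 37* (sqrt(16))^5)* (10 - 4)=189485 / 36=5263.47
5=5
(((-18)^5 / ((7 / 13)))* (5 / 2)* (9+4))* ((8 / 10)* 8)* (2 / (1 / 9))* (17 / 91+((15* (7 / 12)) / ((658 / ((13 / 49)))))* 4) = -42556910962176 / 16121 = -2639843121.53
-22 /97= -0.23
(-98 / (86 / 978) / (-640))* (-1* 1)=-23961 / 13760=-1.74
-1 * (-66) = 66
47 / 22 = 2.14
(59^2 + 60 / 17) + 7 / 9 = 533252 / 153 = 3485.31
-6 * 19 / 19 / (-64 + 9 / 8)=48 / 503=0.10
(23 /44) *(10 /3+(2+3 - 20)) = -6.10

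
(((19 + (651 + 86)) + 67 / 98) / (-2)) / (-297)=1.27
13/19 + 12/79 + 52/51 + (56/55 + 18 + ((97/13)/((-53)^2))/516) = 184000720999213/8814868573940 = 20.87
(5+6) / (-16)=-0.69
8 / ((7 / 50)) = 400 / 7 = 57.14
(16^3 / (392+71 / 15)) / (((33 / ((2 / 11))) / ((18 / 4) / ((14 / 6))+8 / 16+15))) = 4997120 / 5040497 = 0.99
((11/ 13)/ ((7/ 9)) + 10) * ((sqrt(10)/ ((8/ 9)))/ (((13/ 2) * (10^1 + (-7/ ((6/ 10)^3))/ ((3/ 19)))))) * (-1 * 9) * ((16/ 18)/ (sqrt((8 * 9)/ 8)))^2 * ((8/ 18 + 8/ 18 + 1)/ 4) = 68612 * sqrt(10)/ 18709145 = 0.01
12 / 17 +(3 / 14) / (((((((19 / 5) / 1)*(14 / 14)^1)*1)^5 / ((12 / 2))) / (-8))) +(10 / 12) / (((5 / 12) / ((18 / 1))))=10811775432 / 294655781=36.69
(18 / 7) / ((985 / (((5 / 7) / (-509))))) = -18 / 4913377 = -0.00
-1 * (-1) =1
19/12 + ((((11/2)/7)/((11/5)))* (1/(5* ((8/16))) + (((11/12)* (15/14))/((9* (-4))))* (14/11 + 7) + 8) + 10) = 58475/4032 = 14.50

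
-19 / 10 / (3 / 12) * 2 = -76 / 5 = -15.20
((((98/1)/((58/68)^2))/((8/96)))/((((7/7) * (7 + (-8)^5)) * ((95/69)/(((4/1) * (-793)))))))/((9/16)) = 528962516992/2617440095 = 202.09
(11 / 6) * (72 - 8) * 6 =704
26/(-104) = -1/4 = -0.25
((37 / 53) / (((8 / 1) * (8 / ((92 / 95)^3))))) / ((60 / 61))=27460919 / 2726452500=0.01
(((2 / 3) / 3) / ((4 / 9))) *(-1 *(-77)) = 38.50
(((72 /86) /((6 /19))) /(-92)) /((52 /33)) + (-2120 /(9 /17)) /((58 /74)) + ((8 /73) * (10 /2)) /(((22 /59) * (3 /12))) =-110010288222743 /21556869048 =-5103.26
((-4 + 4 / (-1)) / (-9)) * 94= 752 / 9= 83.56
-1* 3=-3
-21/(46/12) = -126/23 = -5.48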